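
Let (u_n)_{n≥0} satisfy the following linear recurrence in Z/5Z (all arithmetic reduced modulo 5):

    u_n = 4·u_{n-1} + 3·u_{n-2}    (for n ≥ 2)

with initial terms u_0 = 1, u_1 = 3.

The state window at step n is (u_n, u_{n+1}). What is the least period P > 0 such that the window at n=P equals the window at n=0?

24

n=0: window = (1, 3)
n=1: window = (3, 0)
n=2: window = (0, 4)
n=3: window = (4, 1)
n=4: window = (1, 1)
n=5: window = (1, 2)
n=6: window = (2, 1)
n=7: window = (1, 0)
n=8: window = (0, 3)
n=9: window = (3, 2)
n=10: window = (2, 2)
n=11: window = (2, 4)
n=12: window = (4, 2)
n=13: window = (2, 0)
n=14: window = (0, 1)
n=15: window = (1, 4)
n=16: window = (4, 4)
n=17: window = (4, 3)
n=18: window = (3, 4)
n=19: window = (4, 0)
n=20: window = (0, 2)
n=21: window = (2, 3)
n=22: window = (3, 3)
n=23: window = (3, 1)
n=24: window = (1, 3)
window at n=24 equals window at n=0 → period = 24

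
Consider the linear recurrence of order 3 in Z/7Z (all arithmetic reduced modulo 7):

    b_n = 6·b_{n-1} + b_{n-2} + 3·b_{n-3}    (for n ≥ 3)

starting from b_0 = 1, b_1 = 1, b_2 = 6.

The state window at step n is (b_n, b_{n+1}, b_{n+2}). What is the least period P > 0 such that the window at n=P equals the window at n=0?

48

n=0: window = (1, 1, 6)
n=1: window = (1, 6, 5)
n=2: window = (6, 5, 4)
n=3: window = (5, 4, 5)
n=4: window = (4, 5, 0)
n=5: window = (5, 0, 3)
n=6: window = (0, 3, 5)
n=7: window = (3, 5, 5)
n=8: window = (5, 5, 2)
n=9: window = (5, 2, 4)
n=10: window = (2, 4, 6)
n=11: window = (4, 6, 4)
n=12: window = (6, 4, 0)
n=13: window = (4, 0, 1)
n=14: window = (0, 1, 4)
n=15: window = (1, 4, 4)
n=16: window = (4, 4, 3)
n=17: window = (4, 3, 6)
n=18: window = (3, 6, 2)
n=19: window = (6, 2, 6)
n=20: window = (2, 6, 0)
n=21: window = (6, 0, 5)
n=22: window = (0, 5, 6)
n=23: window = (5, 6, 6)
n=24: window = (6, 6, 1)
n=25: window = (6, 1, 2)
n=26: window = (1, 2, 3)
n=27: window = (2, 3, 2)
n=28: window = (3, 2, 0)
n=29: window = (2, 0, 4)
n=30: window = (0, 4, 2)
n=31: window = (4, 2, 2)
n=32: window = (2, 2, 5)
n=33: window = (2, 5, 3)
n=34: window = (5, 3, 1)
n=35: window = (3, 1, 3)
n=36: window = (1, 3, 0)
n=37: window = (3, 0, 6)
n=38: window = (0, 6, 3)
n=39: window = (6, 3, 3)
n=40: window = (3, 3, 4)
…
n=46: window = (0, 2, 1)
n=47: window = (2, 1, 1)
n=48: window = (1, 1, 6)
window at n=48 equals window at n=0 → period = 48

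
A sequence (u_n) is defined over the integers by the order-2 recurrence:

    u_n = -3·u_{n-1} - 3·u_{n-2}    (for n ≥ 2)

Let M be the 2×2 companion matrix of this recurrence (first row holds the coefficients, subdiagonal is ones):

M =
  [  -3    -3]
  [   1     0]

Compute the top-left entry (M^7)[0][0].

(M^7)[0][0] is the top entry after applying M 7 times to the unit state (1, 0). Equivalently it is h_{8} for the auxiliary sequence (h_n) obeying the same recurrence with h_1 = 1 and h_i = 0 for 0 ≤ i < 1:
h_2 = -3·1 + -3·0 = -3
h_3 = -3·-3 + -3·1 = 6
h_4 = -3·6 + -3·-3 = -9
h_5 = -3·-9 + -3·6 = 9
h_6 = -3·9 + -3·-9 = 0
h_7 = -3·0 + -3·9 = -27
h_8 = -3·-27 + -3·0 = 81

81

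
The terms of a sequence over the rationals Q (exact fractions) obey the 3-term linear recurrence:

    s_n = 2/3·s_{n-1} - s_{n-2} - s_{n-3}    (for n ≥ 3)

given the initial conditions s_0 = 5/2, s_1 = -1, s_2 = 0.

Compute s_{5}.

s_3 = 2/3·0 + -1·-1 + -1·5/2 = -3/2
s_4 = 2/3·-3/2 + -1·0 + -1·-1 = 0
s_5 = 2/3·0 + -1·-3/2 + -1·0 = 3/2

3/2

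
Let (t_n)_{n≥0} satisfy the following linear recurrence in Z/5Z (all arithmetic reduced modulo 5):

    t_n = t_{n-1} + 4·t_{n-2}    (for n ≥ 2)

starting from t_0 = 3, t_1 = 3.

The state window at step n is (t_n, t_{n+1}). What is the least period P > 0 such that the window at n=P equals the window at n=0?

6

n=0: window = (3, 3)
n=1: window = (3, 0)
n=2: window = (0, 2)
n=3: window = (2, 2)
n=4: window = (2, 0)
n=5: window = (0, 3)
n=6: window = (3, 3)
window at n=6 equals window at n=0 → period = 6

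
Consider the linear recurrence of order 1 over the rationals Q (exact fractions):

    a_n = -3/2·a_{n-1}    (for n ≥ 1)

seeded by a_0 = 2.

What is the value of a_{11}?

a_1 = -3/2·2 = -3
a_2 = -3/2·-3 = 9/2
a_3 = -3/2·9/2 = -27/4
a_4 = -3/2·-27/4 = 81/8
a_5 = -3/2·81/8 = -243/16
a_6 = -3/2·-243/16 = 729/32
a_7 = -3/2·729/32 = -2187/64
a_8 = -3/2·-2187/64 = 6561/128
a_9 = -3/2·6561/128 = -19683/256
a_10 = -3/2·-19683/256 = 59049/512
a_11 = -3/2·59049/512 = -177147/1024

-177147/1024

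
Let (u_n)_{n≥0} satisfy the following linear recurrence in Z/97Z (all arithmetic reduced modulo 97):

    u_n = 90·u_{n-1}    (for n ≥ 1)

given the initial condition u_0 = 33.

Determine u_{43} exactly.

5

u_1 = 90·33 = 60
u_2 = 90·60 = 65
u_3 = 90·65 = 30
u_4 = 90·30 = 81
u_5 = 90·81 = 15
u_6 = 90·15 = 89
u_7 = 90·89 = 56
u_8 = 90·56 = 93
u_9 = 90·93 = 28
u_10 = 90·28 = 95
u_11 = 90·95 = 14
u_12 = 90·14 = 96
u_13 = 90·96 = 7
u_14 = 90·7 = 48
u_15 = 90·48 = 52
u_16 = 90·52 = 24
u_17 = 90·24 = 26
u_18 = 90·26 = 12
u_19 = 90·12 = 13
u_20 = 90·13 = 6
u_21 = 90·6 = 55
u_22 = 90·55 = 3
u_23 = 90·3 = 76
u_24 = 90·76 = 50
u_25 = 90·50 = 38
u_26 = 90·38 = 25
u_27 = 90·25 = 19
u_28 = 90·19 = 61
u_29 = 90·61 = 58
u_30 = 90·58 = 79
u_31 = 90·79 = 29
u_32 = 90·29 = 88
u_33 = 90·88 = 63
u_34 = 90·63 = 44
u_35 = 90·44 = 80
u_36 = 90·80 = 22
u_37 = 90·22 = 40
u_38 = 90·40 = 11
u_39 = 90·11 = 20
u_40 = 90·20 = 54
u_41 = 90·54 = 10
u_42 = 90·10 = 27
u_43 = 90·27 = 5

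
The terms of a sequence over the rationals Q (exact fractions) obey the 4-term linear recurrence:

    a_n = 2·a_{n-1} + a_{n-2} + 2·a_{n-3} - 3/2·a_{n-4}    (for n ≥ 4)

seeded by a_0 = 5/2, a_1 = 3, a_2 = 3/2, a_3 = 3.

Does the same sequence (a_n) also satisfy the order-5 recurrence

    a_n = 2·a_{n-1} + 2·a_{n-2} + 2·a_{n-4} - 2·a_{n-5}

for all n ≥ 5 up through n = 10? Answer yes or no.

no

Terms a_0..a_10: 5/2, 3, 3/2, 3, 39/4, 21, 111/2, 147, 3015/8, 3921/4, 20385/8
n=5: candidate gives 53/2, actual a_5 = 21 ✗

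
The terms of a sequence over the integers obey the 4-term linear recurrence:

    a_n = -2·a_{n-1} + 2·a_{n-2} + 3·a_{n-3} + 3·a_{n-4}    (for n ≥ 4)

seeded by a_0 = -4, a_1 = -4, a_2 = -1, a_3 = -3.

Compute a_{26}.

-6928811860

a_4 = -2·-3 + 2·-1 + 3·-4 + 3·-4 = -20
a_5 = -2·-20 + 2·-3 + 3·-1 + 3·-4 = 19
a_6 = -2·19 + 2·-20 + 3·-3 + 3·-1 = -90
a_7 = -2·-90 + 2·19 + 3·-20 + 3·-3 = 149
a_8 = -2·149 + 2·-90 + 3·19 + 3·-20 = -481
a_9 = -2·-481 + 2·149 + 3·-90 + 3·19 = 1047
a_10 = -2·1047 + 2·-481 + 3·149 + 3·-90 = -2879
a_11 = -2·-2879 + 2·1047 + 3·-481 + 3·149 = 6856
a_12 = -2·6856 + 2·-2879 + 3·1047 + 3·-481 = -17772
a_13 = -2·-17772 + 2·6856 + 3·-2879 + 3·1047 = 43760
a_14 = -2·43760 + 2·-17772 + 3·6856 + 3·-2879 = -111133
a_15 = -2·-111133 + 2·43760 + 3·-17772 + 3·6856 = 277038
a_16 = -2·277038 + 2·-111133 + 3·43760 + 3·-17772 = -698378
a_17 = -2·-698378 + 2·277038 + 3·-111133 + 3·43760 = 1748713
a_18 = -2·1748713 + 2·-698378 + 3·277038 + 3·-111133 = -4396467
a_19 = -2·-4396467 + 2·1748713 + 3·-698378 + 3·277038 = 11026340
a_20 = -2·11026340 + 2·-4396467 + 3·1748713 + 3·-698378 = -27694609
a_21 = -2·-27694609 + 2·11026340 + 3·-4396467 + 3·1748713 = 69498636
a_22 = -2·69498636 + 2·-27694609 + 3·11026340 + 3·-4396467 = -174496871
a_23 = -2·-174496871 + 2·69498636 + 3·-27694609 + 3·11026340 = 437986207
a_24 = -2·437986207 + 2·-174496871 + 3·69498636 + 3·-27694609 = -1099554075
a_25 = -2·-1099554075 + 2·437986207 + 3·-174496871 + 3·69498636 = 2760085859
a_26 = -2·2760085859 + 2·-1099554075 + 3·437986207 + 3·-174496871 = -6928811860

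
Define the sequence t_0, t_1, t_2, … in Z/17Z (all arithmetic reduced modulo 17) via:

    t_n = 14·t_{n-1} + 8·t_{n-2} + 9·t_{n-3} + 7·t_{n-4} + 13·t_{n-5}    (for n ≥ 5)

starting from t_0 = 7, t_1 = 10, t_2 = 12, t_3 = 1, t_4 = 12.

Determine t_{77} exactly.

4

t_5 = 14·12 + 8·1 + 9·12 + 7·10 + 13·7 = 3
t_6 = 14·3 + 8·12 + 9·1 + 7·12 + 13·10 = 4
t_7 = 14·4 + 8·3 + 9·12 + 7·1 + 13·12 = 11
t_8 = 14·11 + 8·4 + 9·3 + 7·12 + 13·1 = 4
t_9 = 14·4 + 8·11 + 9·4 + 7·3 + 13·12 = 0
t_10 = 14·0 + 8·4 + 9·11 + 7·4 + 13·3 = 11
t_11 = 14·11 + 8·0 + 9·4 + 7·11 + 13·4 = 13
t_12 = 14·13 + 8·11 + 9·0 + 7·4 + 13·11 = 16
t_13 = 14·16 + 8·13 + 9·11 + 7·0 + 13·4 = 3
t_14 = 14·3 + 8·16 + 9·13 + 7·11 + 13·0 = 7
t_15 = 14·7 + 8·3 + 9·16 + 7·13 + 13·11 = 7
t_16 = 14·7 + 8·7 + 9·3 + 7·16 + 13·13 = 3
t_17 = 14·3 + 8·7 + 9·7 + 7·3 + 13·16 = 16
t_18 = 14·16 + 8·3 + 9·7 + 7·7 + 13·3 = 8
t_19 = 14·8 + 8·16 + 9·3 + 7·7 + 13·7 = 16
t_20 = 14·16 + 8·8 + 9·16 + 7·3 + 13·7 = 0
t_21 = 14·0 + 8·16 + 9·8 + 7·16 + 13·3 = 11
t_22 = 14·11 + 8·0 + 9·16 + 7·8 + 13·16 = 1
t_23 = 14·1 + 8·11 + 9·0 + 7·16 + 13·8 = 12
t_24 = 14·12 + 8·1 + 9·11 + 7·0 + 13·16 = 7
t_25 = 14·7 + 8·12 + 9·1 + 7·11 + 13·0 = 8
t_26 = 14·8 + 8·7 + 9·12 + 7·1 + 13·11 = 1
t_27 = 14·1 + 8·8 + 9·7 + 7·12 + 13·1 = 0
t_28 = 14·0 + 8·1 + 9·8 + 7·7 + 13·12 = 13
t_29 = 14·13 + 8·0 + 9·1 + 7·8 + 13·7 = 15
t_30 = 14·15 + 8·13 + 9·0 + 7·1 + 13·8 = 0
t_31 = 14·0 + 8·15 + 9·13 + 7·0 + 13·1 = 12
t_32 = 14·12 + 8·0 + 9·15 + 7·13 + 13·0 = 3
t_33 = 14·3 + 8·12 + 9·0 + 7·15 + 13·13 = 4
t_34 = 14·4 + 8·3 + 9·12 + 7·0 + 13·15 = 9
t_35 = 14·9 + 8·4 + 9·3 + 7·12 + 13·0 = 14
t_36 = 14·14 + 8·9 + 9·4 + 7·3 + 13·12 = 5
t_37 = 14·5 + 8·14 + 9·9 + 7·4 + 13·3 = 7
t_38 = 14·7 + 8·5 + 9·14 + 7·9 + 13·4 = 5
t_39 = 14·5 + 8·7 + 9·5 + 7·14 + 13·9 = 12
t_40 = 14·12 + 8·5 + 9·7 + 7·5 + 13·14 = 12
t_41 = 14·12 + 8·12 + 9·5 + 7·7 + 13·5 = 15
t_42 = 14·15 + 8·12 + 9·12 + 7·5 + 13·7 = 13
t_43 = 14·13 + 8·15 + 9·12 + 7·12 + 13·5 = 15
t_44 = 14·15 + 8·13 + 9·15 + 7·12 + 13·12 = 9
t_45 = 14·9 + 8·15 + 9·13 + 7·15 + 13·12 = 12
t_46 = 14·12 + 8·9 + 9·15 + 7·13 + 13·15 = 15
t_47 = 14·15 + 8·12 + 9·9 + 7·15 + 13·13 = 15
t_48 = 14·15 + 8·15 + 9·12 + 7·9 + 13·15 = 16
t_49 = 14·16 + 8·15 + 9·15 + 7·12 + 13·9 = 0
t_50 = 14·0 + 8·16 + 9·15 + 7·15 + 13·12 = 14
t_51 = 14·14 + 8·0 + 9·16 + 7·15 + 13·15 = 11
t_52 = 14·11 + 8·14 + 9·0 + 7·16 + 13·15 = 12
t_53 = 14·12 + 8·11 + 9·14 + 7·0 + 13·16 = 12
t_54 = 14·12 + 8·12 + 9·11 + 7·14 + 13·0 = 2
t_55 = 14·2 + 8·12 + 9·12 + 7·11 + 13·14 = 15
t_56 = 14·15 + 8·2 + 9·12 + 7·12 + 13·11 = 0
t_57 = 14·0 + 8·15 + 9·2 + 7·12 + 13·12 = 4
t_58 = 14·4 + 8·0 + 9·15 + 7·2 + 13·12 = 4
t_59 = 14·4 + 8·4 + 9·0 + 7·15 + 13·2 = 15
t_60 = 14·15 + 8·4 + 9·4 + 7·0 + 13·15 = 14
t_61 = 14·14 + 8·15 + 9·4 + 7·4 + 13·0 = 6
t_62 = 14·6 + 8·14 + 9·15 + 7·4 + 13·4 = 3
t_63 = 14·3 + 8·6 + 9·14 + 7·15 + 13·4 = 16
t_64 = 14·16 + 8·3 + 9·6 + 7·14 + 13·15 = 0
t_65 = 14·0 + 8·16 + 9·3 + 7·6 + 13·14 = 5
t_66 = 14·5 + 8·0 + 9·16 + 7·3 + 13·6 = 7
t_67 = 14·7 + 8·5 + 9·0 + 7·16 + 13·3 = 0
t_68 = 14·0 + 8·7 + 9·5 + 7·0 + 13·16 = 3
t_69 = 14·3 + 8·0 + 9·7 + 7·5 + 13·0 = 4
t_70 = 14·4 + 8·3 + 9·0 + 7·7 + 13·5 = 7
t_71 = 14·7 + 8·4 + 9·3 + 7·0 + 13·7 = 10
t_72 = 14·10 + 8·7 + 9·4 + 7·3 + 13·0 = 15
t_73 = 14·15 + 8·10 + 9·7 + 7·4 + 13·3 = 12
t_74 = 14·12 + 8·15 + 9·10 + 7·7 + 13·4 = 3
t_75 = 14·3 + 8·12 + 9·15 + 7·10 + 13·7 = 9
t_76 = 14·9 + 8·3 + 9·12 + 7·15 + 13·10 = 0
t_77 = 14·0 + 8·9 + 9·3 + 7·12 + 13·15 = 4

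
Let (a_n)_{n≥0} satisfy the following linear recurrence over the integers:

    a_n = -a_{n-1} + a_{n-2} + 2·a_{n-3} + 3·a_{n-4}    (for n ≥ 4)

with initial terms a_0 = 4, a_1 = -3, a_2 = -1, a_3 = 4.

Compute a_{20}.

a_4 = -1·4 + 1·-1 + 2·-3 + 3·4 = 1
a_5 = -1·1 + 1·4 + 2·-1 + 3·-3 = -8
a_6 = -1·-8 + 1·1 + 2·4 + 3·-1 = 14
a_7 = -1·14 + 1·-8 + 2·1 + 3·4 = -8
a_8 = -1·-8 + 1·14 + 2·-8 + 3·1 = 9
a_9 = -1·9 + 1·-8 + 2·14 + 3·-8 = -13
a_10 = -1·-13 + 1·9 + 2·-8 + 3·14 = 48
a_11 = -1·48 + 1·-13 + 2·9 + 3·-8 = -67
a_12 = -1·-67 + 1·48 + 2·-13 + 3·9 = 116
a_13 = -1·116 + 1·-67 + 2·48 + 3·-13 = -126
a_14 = -1·-126 + 1·116 + 2·-67 + 3·48 = 252
a_15 = -1·252 + 1·-126 + 2·116 + 3·-67 = -347
a_16 = -1·-347 + 1·252 + 2·-126 + 3·116 = 695
a_17 = -1·695 + 1·-347 + 2·252 + 3·-126 = -916
a_18 = -1·-916 + 1·695 + 2·-347 + 3·252 = 1673
a_19 = -1·1673 + 1·-916 + 2·695 + 3·-347 = -2240
a_20 = -1·-2240 + 1·1673 + 2·-916 + 3·695 = 4166

4166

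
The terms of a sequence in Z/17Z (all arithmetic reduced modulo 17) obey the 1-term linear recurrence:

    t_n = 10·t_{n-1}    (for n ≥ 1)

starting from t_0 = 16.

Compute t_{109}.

t_1 = 10·16 = 7
t_2 = 10·7 = 2
t_3 = 10·2 = 3
t_4 = 10·3 = 13
t_5 = 10·13 = 11
t_6 = 10·11 = 8
t_7 = 10·8 = 12
t_8 = 10·12 = 1
t_9 = 10·1 = 10
t_10 = 10·10 = 15
t_11 = 10·15 = 14
t_12 = 10·14 = 4
t_13 = 10·4 = 6
t_14 = 10·6 = 9
t_15 = 10·9 = 5
t_16 = 10·5 = 16
(t_16) = (16) = (t_0), so the sequence has period 16.
109 ≡ 13 (mod 16), hence t_109 = t_13 = 6.

6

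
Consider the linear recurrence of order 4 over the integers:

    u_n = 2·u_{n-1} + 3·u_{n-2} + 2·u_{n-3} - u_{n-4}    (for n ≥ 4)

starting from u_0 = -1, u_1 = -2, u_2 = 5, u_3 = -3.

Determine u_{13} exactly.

u_4 = 2·-3 + 3·5 + 2·-2 + -1·-1 = 6
u_5 = 2·6 + 3·-3 + 2·5 + -1·-2 = 15
u_6 = 2·15 + 3·6 + 2·-3 + -1·5 = 37
u_7 = 2·37 + 3·15 + 2·6 + -1·-3 = 134
u_8 = 2·134 + 3·37 + 2·15 + -1·6 = 403
u_9 = 2·403 + 3·134 + 2·37 + -1·15 = 1267
u_10 = 2·1267 + 3·403 + 2·134 + -1·37 = 3974
u_11 = 2·3974 + 3·1267 + 2·403 + -1·134 = 12421
u_12 = 2·12421 + 3·3974 + 2·1267 + -1·403 = 38895
u_13 = 2·38895 + 3·12421 + 2·3974 + -1·1267 = 121734

121734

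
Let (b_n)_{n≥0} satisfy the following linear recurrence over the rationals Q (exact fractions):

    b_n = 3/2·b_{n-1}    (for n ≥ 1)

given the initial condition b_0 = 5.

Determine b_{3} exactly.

135/8

b_1 = 3/2·5 = 15/2
b_2 = 3/2·15/2 = 45/4
b_3 = 3/2·45/4 = 135/8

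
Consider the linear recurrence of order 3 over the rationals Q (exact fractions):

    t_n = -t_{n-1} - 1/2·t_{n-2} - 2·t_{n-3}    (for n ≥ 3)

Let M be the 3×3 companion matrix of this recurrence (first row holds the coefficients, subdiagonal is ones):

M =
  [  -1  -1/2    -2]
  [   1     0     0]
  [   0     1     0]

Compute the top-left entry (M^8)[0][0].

257/16

(M^8)[0][0] is the top entry after applying M 8 times to the unit state (1, 0, 0). Equivalently it is h_{10} for the auxiliary sequence (h_n) obeying the same recurrence with h_2 = 1 and h_i = 0 for 0 ≤ i < 2:
h_3 = -1·1 + -1/2·0 + -2·0 = -1
h_4 = -1·-1 + -1/2·1 + -2·0 = 1/2
h_5 = -1·1/2 + -1/2·-1 + -2·1 = -2
h_6 = -1·-2 + -1/2·1/2 + -2·-1 = 15/4
h_7 = -1·15/4 + -1/2·-2 + -2·1/2 = -15/4
h_8 = -1·-15/4 + -1/2·15/4 + -2·-2 = 47/8
h_9 = -1·47/8 + -1/2·-15/4 + -2·15/4 = -23/2
h_10 = -1·-23/2 + -1/2·47/8 + -2·-15/4 = 257/16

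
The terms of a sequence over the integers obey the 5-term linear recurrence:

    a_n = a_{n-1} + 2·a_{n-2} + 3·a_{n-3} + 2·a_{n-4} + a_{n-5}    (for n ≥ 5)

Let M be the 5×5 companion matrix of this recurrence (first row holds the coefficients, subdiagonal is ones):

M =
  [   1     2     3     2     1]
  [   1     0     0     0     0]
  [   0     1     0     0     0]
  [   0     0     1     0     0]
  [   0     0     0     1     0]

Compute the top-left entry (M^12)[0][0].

(M^12)[0][0] is the top entry after applying M 12 times to the unit state (1, 0, 0, 0, 0). Equivalently it is h_{16} for the auxiliary sequence (h_n) obeying the same recurrence with h_4 = 1 and h_i = 0 for 0 ≤ i < 4:
h_5 = 1·1 + 2·0 + 3·0 + 2·0 + 1·0 = 1
h_6 = 1·1 + 2·1 + 3·0 + 2·0 + 1·0 = 3
h_7 = 1·3 + 2·1 + 3·1 + 2·0 + 1·0 = 8
h_8 = 1·8 + 2·3 + 3·1 + 2·1 + 1·0 = 19
h_9 = 1·19 + 2·8 + 3·3 + 2·1 + 1·1 = 47
h_10 = 1·47 + 2·19 + 3·8 + 2·3 + 1·1 = 116
h_11 = 1·116 + 2·47 + 3·19 + 2·8 + 1·3 = 286
h_12 = 1·286 + 2·116 + 3·47 + 2·19 + 1·8 = 705
h_13 = 1·705 + 2·286 + 3·116 + 2·47 + 1·19 = 1738
h_14 = 1·1738 + 2·705 + 3·286 + 2·116 + 1·47 = 4285
h_15 = 1·4285 + 2·1738 + 3·705 + 2·286 + 1·116 = 10564
h_16 = 1·10564 + 2·4285 + 3·1738 + 2·705 + 1·286 = 26044

26044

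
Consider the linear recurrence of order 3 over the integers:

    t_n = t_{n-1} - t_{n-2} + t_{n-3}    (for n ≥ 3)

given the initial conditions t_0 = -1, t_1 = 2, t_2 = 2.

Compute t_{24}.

t_3 = 1·2 + -1·2 + 1·-1 = -1
t_4 = 1·-1 + -1·2 + 1·2 = -1
t_5 = 1·-1 + -1·-1 + 1·2 = 2
t_6 = 1·2 + -1·-1 + 1·-1 = 2
(t_4, t_5, t_6) = (-1, 2, 2) = (t_0, t_1, t_2), so the sequence has period 4.
24 ≡ 0 (mod 4), hence t_24 = t_0 = -1.

-1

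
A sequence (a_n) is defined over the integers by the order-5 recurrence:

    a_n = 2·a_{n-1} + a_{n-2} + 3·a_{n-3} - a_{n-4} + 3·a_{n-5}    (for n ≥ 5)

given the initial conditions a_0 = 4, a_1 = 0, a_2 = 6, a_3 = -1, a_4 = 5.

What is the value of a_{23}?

2516170499

a_5 = 2·5 + 1·-1 + 3·6 + -1·0 + 3·4 = 39
a_6 = 2·39 + 1·5 + 3·-1 + -1·6 + 3·0 = 74
a_7 = 2·74 + 1·39 + 3·5 + -1·-1 + 3·6 = 221
a_8 = 2·221 + 1·74 + 3·39 + -1·5 + 3·-1 = 625
a_9 = 2·625 + 1·221 + 3·74 + -1·39 + 3·5 = 1669
a_10 = 2·1669 + 1·625 + 3·221 + -1·74 + 3·39 = 4669
a_11 = 2·4669 + 1·1669 + 3·625 + -1·221 + 3·74 = 12883
a_12 = 2·12883 + 1·4669 + 3·1669 + -1·625 + 3·221 = 35480
a_13 = 2·35480 + 1·12883 + 3·4669 + -1·1669 + 3·625 = 98056
a_14 = 2·98056 + 1·35480 + 3·12883 + -1·4669 + 3·1669 = 270579
a_15 = 2·270579 + 1·98056 + 3·35480 + -1·12883 + 3·4669 = 746778
a_16 = 2·746778 + 1·270579 + 3·98056 + -1·35480 + 3·12883 = 2061472
a_17 = 2·2061472 + 1·746778 + 3·270579 + -1·98056 + 3·35480 = 5689843
a_18 = 2·5689843 + 1·2061472 + 3·746778 + -1·270579 + 3·98056 = 15705081
a_19 = 2·15705081 + 1·5689843 + 3·2061472 + -1·746778 + 3·270579 = 43349380
a_20 = 2·43349380 + 1·15705081 + 3·5689843 + -1·2061472 + 3·746778 = 119652232
a_21 = 2·119652232 + 1·43349380 + 3·15705081 + -1·5689843 + 3·2061472 = 330263660
a_22 = 2·330263660 + 1·119652232 + 3·43349380 + -1·15705081 + 3·5689843 = 911592140
a_23 = 2·911592140 + 1·330263660 + 3·119652232 + -1·43349380 + 3·15705081 = 2516170499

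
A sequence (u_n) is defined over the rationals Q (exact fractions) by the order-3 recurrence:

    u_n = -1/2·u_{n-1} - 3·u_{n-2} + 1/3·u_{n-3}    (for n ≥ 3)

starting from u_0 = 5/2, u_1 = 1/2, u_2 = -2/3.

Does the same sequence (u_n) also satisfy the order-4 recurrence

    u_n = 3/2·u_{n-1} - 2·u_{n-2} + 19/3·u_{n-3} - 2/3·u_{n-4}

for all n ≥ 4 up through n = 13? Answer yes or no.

yes

Terms u_0..u_13: 5/2, 1/2, -2/3, -1/3, 7/3, -7/18, -83/12, 389/72, 7741/432, -23737/864, -66043/1728, 1114589/10368, 1073063/20736, -14976475/41472
n=4: candidate gives 7/3, actual u_4 = 7/3 ✓
n=5: candidate gives -7/18, actual u_5 = -7/18 ✓
n=6: candidate gives -83/12, actual u_6 = -83/12 ✓
n=7: candidate gives 389/72, actual u_7 = 389/72 ✓
n=8: candidate gives 7741/432, actual u_8 = 7741/432 ✓
n=9: candidate gives -23737/864, actual u_9 = -23737/864 ✓
n=10: candidate gives -66043/1728, actual u_10 = -66043/1728 ✓
n=11: candidate gives 1114589/10368, actual u_11 = 1114589/10368 ✓
n=12: candidate gives 1073063/20736, actual u_12 = 1073063/20736 ✓
n=13: candidate gives -14976475/41472, actual u_13 = -14976475/41472 ✓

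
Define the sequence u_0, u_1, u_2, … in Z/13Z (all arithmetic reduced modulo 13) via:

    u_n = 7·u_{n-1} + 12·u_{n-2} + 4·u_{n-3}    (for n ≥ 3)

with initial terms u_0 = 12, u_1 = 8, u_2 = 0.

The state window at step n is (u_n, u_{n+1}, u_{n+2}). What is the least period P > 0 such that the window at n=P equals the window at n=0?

42

n=0: window = (12, 8, 0)
n=1: window = (8, 0, 1)
n=2: window = (0, 1, 0)
n=3: window = (1, 0, 12)
n=4: window = (0, 12, 10)
n=5: window = (12, 10, 6)
n=6: window = (10, 6, 2)
n=7: window = (6, 2, 9)
n=8: window = (2, 9, 7)
n=9: window = (9, 7, 9)
n=10: window = (7, 9, 1)
n=11: window = (9, 1, 0)
n=12: window = (1, 0, 9)
n=13: window = (0, 9, 2)
n=14: window = (9, 2, 5)
n=15: window = (2, 5, 4)
n=16: window = (5, 4, 5)
n=17: window = (4, 5, 12)
n=18: window = (5, 12, 4)
n=19: window = (12, 4, 10)
n=20: window = (4, 10, 10)
n=21: window = (10, 10, 11)
n=22: window = (10, 11, 3)
n=23: window = (11, 3, 11)
n=24: window = (3, 11, 1)
n=25: window = (11, 1, 8)
n=26: window = (1, 8, 8)
n=27: window = (8, 8, 0)
n=28: window = (8, 0, 11)
n=29: window = (0, 11, 5)
n=30: window = (11, 5, 11)
n=31: window = (5, 11, 12)
n=32: window = (11, 12, 2)
n=33: window = (12, 2, 7)
n=34: window = (2, 7, 4)
n=35: window = (7, 4, 3)
n=36: window = (4, 3, 6)
n=37: window = (3, 6, 3)
n=38: window = (6, 3, 1)
n=39: window = (3, 1, 2)
n=40: window = (1, 2, 12)
n=41: window = (2, 12, 8)
n=42: window = (12, 8, 0)
window at n=42 equals window at n=0 → period = 42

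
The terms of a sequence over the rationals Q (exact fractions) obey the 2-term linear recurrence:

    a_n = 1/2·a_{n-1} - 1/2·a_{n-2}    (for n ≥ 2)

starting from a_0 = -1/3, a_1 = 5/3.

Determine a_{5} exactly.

-1/6

a_2 = 1/2·5/3 + -1/2·-1/3 = 1
a_3 = 1/2·1 + -1/2·5/3 = -1/3
a_4 = 1/2·-1/3 + -1/2·1 = -2/3
a_5 = 1/2·-2/3 + -1/2·-1/3 = -1/6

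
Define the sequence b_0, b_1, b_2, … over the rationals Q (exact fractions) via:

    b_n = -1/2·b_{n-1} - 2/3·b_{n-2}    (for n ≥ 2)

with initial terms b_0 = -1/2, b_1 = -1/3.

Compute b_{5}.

b_2 = -1/2·-1/3 + -2/3·-1/2 = 1/2
b_3 = -1/2·1/2 + -2/3·-1/3 = -1/36
b_4 = -1/2·-1/36 + -2/3·1/2 = -23/72
b_5 = -1/2·-23/72 + -2/3·-1/36 = 77/432

77/432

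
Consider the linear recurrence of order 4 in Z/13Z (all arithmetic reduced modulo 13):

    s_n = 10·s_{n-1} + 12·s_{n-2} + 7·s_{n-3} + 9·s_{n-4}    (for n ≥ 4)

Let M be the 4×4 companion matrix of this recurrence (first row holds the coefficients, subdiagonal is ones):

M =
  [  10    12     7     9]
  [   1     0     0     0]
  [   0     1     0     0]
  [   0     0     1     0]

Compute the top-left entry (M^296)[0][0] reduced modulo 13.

2

(M^296)[0][0] is the top entry after applying M 296 times to the unit state (1, 0, 0, 0). Equivalently it is h_{299} for the auxiliary sequence (h_n) obeying the same recurrence with h_3 = 1 and h_i = 0 for 0 ≤ i < 3:
h_4 = 10·1 + 12·0 + 7·0 + 9·0 = 10
h_5 = 10·10 + 12·1 + 7·0 + 9·0 = 8
h_6 = 10·8 + 12·10 + 7·1 + 9·0 = 12
h_7 = 10·12 + 12·8 + 7·10 + 9·1 = 9
h_8 = 10·9 + 12·12 + 7·8 + 9·10 = 3
h_9 = 10·3 + 12·9 + 7·12 + 9·8 = 8
Continuing the recurrence:
  h_10 = 1;  h_11 = 0;  h_12 = 4;  h_13 = 2;  h_14 = 12;  h_15 = 3
  h_16 = 3;  h_17 = 12;  h_18 = 12;  h_19 = 0;  h_20 = 8;  h_21 = 12
  h_22 = 12;  h_23 = 8;  h_24 = 3;  h_25 = 6;  h_26 = 0;  h_27 = 9
  h_28 = 3;  h_29 = 10;  h_30 = 4;  h_31 = 2;  h_32 = 9;  h_33 = 11
  h_34 = 8;  h_35 = 7;  h_36 = 12;  h_37 = 8;  h_38 = 7;  h_39 = 1
  h_40 = 11;  h_41 = 9;  h_42 = 6;  h_43 = 7;  h_44 = 5;  h_45 = 10
  h_46 = 3;  h_47 = 1;  h_48 = 5;  h_49 = 4;  h_50 = 4;  h_51 = 2
  h_52 = 11;  h_53 = 3;  h_54 = 4;  h_55 = 2;  h_56 = 6;  h_57 = 9
  h_58 = 4;  h_59 = 0;  h_60 = 9;  h_61 = 4;  h_62 = 2;  h_63 = 1
  h_64 = 0;  h_65 = 10;  h_66 = 8;  h_67 = 1;  h_68 = 7;  h_69 = 7
  h_70 = 12;  h_71 = 2;  h_72 = 3;  h_73 = 6;  h_74 = 10;  h_75 = 3
  h_76 = 11;  h_77 = 10;  h_78 = 5;  h_79 = 1;  h_80 = 5;  h_81 = 5
  h_82 = 6;  h_83 = 8;  h_84 = 11;  h_85 = 7;  h_86 = 0;  h_87 = 12
  h_88 = 8;  h_89 = 1;  h_90 = 8;  h_91 = 9;  h_92 = 5;  h_93 = 2
  h_94 = 7;  h_95 = 2;  h_96 = 7;  h_97 = 5;  h_98 = 3;  h_99 = 1
  h_100 = 1;  h_101 = 10;  h_102 = 3;  h_103 = 10;  h_104 = 7;  h_105 = 2
  h_106 = 6;  h_107 = 2;  h_108 = 0;  h_109 = 6;  h_110 = 11;  h_111 = 5
  h_112 = 3;  h_113 = 0;  h_114 = 1;  h_115 = 11;  h_116 = 6;  h_117 = 4
  h_118 = 3;  h_119 = 11;  h_120 = 7;  h_121 = 12;  h_122 = 9;  h_123 = 5
  h_124 = 6;  h_125 = 5;  h_126 = 4;  h_127 = 5;  h_128 = 5;  h_129 = 1
  h_130 = 11;  h_131 = 7;  h_132 = 7;  h_133 = 6;  h_134 = 6;  h_135 = 10
  h_136 = 4;  h_137 = 9;  h_138 = 2;  h_139 = 12;  h_140 = 9;  h_141 = 4
  h_142 = 3;  h_143 = 2;  h_144 = 9;  h_145 = 2;  h_146 = 0;  h_147 = 1
  h_148 = 1;  h_149 = 1;  h_150 = 3;  h_151 = 6;  h_152 = 8;  h_153 = 0
  h_154 = 9;  h_155 = 5;  h_156 = 9;  h_157 = 5;  h_158 = 1;  h_159 = 9
  h_160 = 10;  h_161 = 0;  h_162 = 10;  h_163 = 4;  h_164 = 3;  h_165 = 5
  h_166 = 9;  h_167 = 12;  h_168 = 4;  h_169 = 6;  h_170 = 0;  h_171 = 0
  h_172 = 0;  h_173 = 2;  h_174 = 7;  h_175 = 3;  h_176 = 11;  h_177 = 5
  h_178 = 6;  h_179 = 3;  h_180 = 2;  h_181 = 0;  h_182 = 8;  h_183 = 4
  h_184 = 11;  h_185 = 6;  h_186 = 6;  h_187 = 11;  h_188 = 11;  h_189 = 0
  h_190 = 3;  h_191 = 11;  h_192 = 11;  h_193 = 3;  h_194 = 6;  h_195 = 12
  h_196 = 0;  h_197 = 5;  h_198 = 6;  h_199 = 7;  h_200 = 8;  h_201 = 4
  h_202 = 5;  h_203 = 9;  h_204 = 3;  h_205 = 1;  h_206 = 11;  h_207 = 3
  h_208 = 1;  h_209 = 2;  h_210 = 9;  h_211 = 5;  h_212 = 12;  h_213 = 1
  h_214 = 10;  h_215 = 7;  h_216 = 6;  h_217 = 2;  h_218 = 10;  h_219 = 8
  h_220 = 8;  h_221 = 4;  h_222 = 9;  h_223 = 6;  h_224 = 8;  h_225 = 4
  h_226 = 12;  h_227 = 5;  h_228 = 8;  h_229 = 0;  h_230 = 5;  h_231 = 8
  h_232 = 4;  h_233 = 2;  h_234 = 0;  h_235 = 7;  h_236 = 3;  h_237 = 2
  h_238 = 1;  h_239 = 1;  h_240 = 11;  h_241 = 4;  h_242 = 6;  h_243 = 12
  h_244 = 7;  h_245 = 6;  h_246 = 9;  h_247 = 7;  h_248 = 10;  h_249 = 2
  h_250 = 10;  h_251 = 10;  h_252 = 12;  h_253 = 3;  h_254 = 9;  h_255 = 1
  h_256 = 0;  h_257 = 11;  h_258 = 3;  h_259 = 2;  h_260 = 3;  h_261 = 5
  h_262 = 10;  h_263 = 4;  h_264 = 1;  h_265 = 4;  h_266 = 1;  h_267 = 10
  h_268 = 6;  h_269 = 2;  h_270 = 2;  h_271 = 7;  h_272 = 6;  h_273 = 7
  h_274 = 1;  h_275 = 4;  h_276 = 12;  h_277 = 4;  h_278 = 0;  h_279 = 12
  h_280 = 9;  h_281 = 10;  h_282 = 6;  h_283 = 0;  h_284 = 2;  h_285 = 9
  h_286 = 12;  h_287 = 8;  h_288 = 6;  h_289 = 9;  h_290 = 1;  h_291 = 11
  h_292 = 5;  h_293 = 10;  h_294 = 12;  h_295 = 10;  h_296 = 8;  h_297 = 10
h_298 = 10·10 + 12·8 + 7·10 + 9·12 = 10
h_299 = 10·10 + 12·10 + 7·8 + 9·10 = 2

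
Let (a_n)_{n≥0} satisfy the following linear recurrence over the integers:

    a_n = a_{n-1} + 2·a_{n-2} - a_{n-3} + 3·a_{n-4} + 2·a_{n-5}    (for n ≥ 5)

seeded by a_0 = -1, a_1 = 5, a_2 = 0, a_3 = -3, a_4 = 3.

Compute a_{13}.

3769

a_5 = 1·3 + 2·-3 + -1·0 + 3·5 + 2·-1 = 10
a_6 = 1·10 + 2·3 + -1·-3 + 3·0 + 2·5 = 29
a_7 = 1·29 + 2·10 + -1·3 + 3·-3 + 2·0 = 37
a_8 = 1·37 + 2·29 + -1·10 + 3·3 + 2·-3 = 88
a_9 = 1·88 + 2·37 + -1·29 + 3·10 + 2·3 = 169
a_10 = 1·169 + 2·88 + -1·37 + 3·29 + 2·10 = 415
a_11 = 1·415 + 2·169 + -1·88 + 3·37 + 2·29 = 834
a_12 = 1·834 + 2·415 + -1·169 + 3·88 + 2·37 = 1833
a_13 = 1·1833 + 2·834 + -1·415 + 3·169 + 2·88 = 3769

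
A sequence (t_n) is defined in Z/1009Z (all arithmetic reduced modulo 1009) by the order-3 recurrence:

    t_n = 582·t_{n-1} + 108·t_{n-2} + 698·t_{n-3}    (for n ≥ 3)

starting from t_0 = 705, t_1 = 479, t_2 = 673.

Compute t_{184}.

728

t_3 = 582·673 + 108·479 + 698·705 = 165
t_4 = 582·165 + 108·673 + 698·479 = 574
t_5 = 582·574 + 108·165 + 698·673 = 316
t_6 = 582·316 + 108·574 + 698·165 = 861
t_7 = 582·861 + 108·316 + 698·574 = 539
t_8 = 582·539 + 108·861 + 698·316 = 665
Continuing the recurrence:
  t_9 = 896;  t_10 = 874;  t_11 = 66;  t_12 = 453;  t_13 = 978;  t_14 = 266
  t_15 = 491;  t_16 = 242;  t_17 = 156;  t_18 = 551;  t_19 = 937;  t_20 = 367
  t_21 = 151;  t_22 = 578;  t_23 = 443;  t_24 = 859;  t_25 = 748;  t_26 = 861
  t_27 = 938;  t_28 = 658;  t_29 = 563;  t_30 = 58;  t_31 = 912;  t_32 = 733
  t_33 = 546;  t_34 = 296;  t_35 = 250;  t_36 = 599;  t_37 = 33;  t_38 = 94
  t_39 = 126;  t_40 = 573;  t_41 = 25;  t_42 = 924;  t_43 = 34;  t_44 = 815
  t_45 = 946;  t_46 = 420;  t_47 = 315;  t_48 = 69;  t_49 = 62;  t_50 = 57
  t_51 = 249;  t_52 = 622;  t_53 = 866;  t_54 = 348;  t_55 = 713;  t_56 = 595
  t_57 = 258;  t_58 = 745;  t_59 = 952;  t_60 = 345;  t_61 = 272;  t_62 = 392
  t_63 = 893;  t_64 = 213;  t_65 = 625;  t_66 = 59;  t_67 = 280;  t_68 = 182
  t_69 = 771;  t_70 = 905;  t_71 = 444;  t_72 = 332;  t_73 = 81;  t_74 = 409
  t_75 = 256;  t_76 = 479;  t_77 = 634;  t_78 = 62;  t_79 = 992;  t_80 = 419
  t_81 = 760;  t_82 = 467;  t_83 = 576;  t_84 = 985;  t_85 = 876;  t_86 = 179
  t_87 = 414;  t_88 = 961;  t_89 = 458;  t_90 = 439;  t_91 = 37;  t_92 = 165
  t_93 = 830;  t_94 = 8;  t_95 = 603;  t_96 = 852;  t_97 = 523;  t_98 = 6
  t_99 = 840;  t_100 = 968;  t_101 = 416;  t_102 = 660;  t_103 = 866;  t_104 = 947
  t_105 = 507;  t_106 = 890;  t_107 = 744;  t_108 = 139;  t_109 = 495;  t_110 = 79
  t_111 = 714;  t_112 = 732;  t_113 = 301;  t_114 = 905;  t_115 = 614;  t_116 = 255
  t_117 = 870;  t_118 = 875;  t_119 = 234;  t_120 = 478;  t_121 = 64;  t_122 = 963
  t_123 = 994;  t_124 = 704;  t_125 = 652;  t_126 = 57;  t_127 = 681;  t_128 = 953
  t_129 = 22;  t_130 = 801;  t_131 = 645;  t_132 = 1006;  t_133 = 423;  t_134 = 871
  t_135 = 607;  t_136 = 981;  t_137 = 359;  t_138 = 993;  t_139 = 835;  t_140 = 272
  t_141 = 201;  t_142 = 690;  t_143 = 681;  t_144 = 715;  t_145 = 640;  t_146 = 794
  t_147 = 109;  t_148 = 600;  t_149 = 21;  t_150 = 745;  t_151 = 35;  t_152 = 462
  t_153 = 609;  t_154 = 948;  t_155 = 605;  t_156 = 737;  t_157 = 673;  t_158 = 607
  t_159 = 1005;  t_160 = 230;  t_161 = 146;  t_162 = 66;  t_163 = 812;  t_164 = 436
  t_165 = 60;  t_166 = 1006;  t_167 = 308;  t_168 = 850;  t_169 = 181;  t_170 = 454
  t_171 = 255;  t_172 = 900;  t_173 = 492;  t_174 = 530;  t_175 = 976;  t_176 = 48
  t_177 = 802;  t_178 = 918;  t_179 = 564;  t_180 = 386;  t_181 = 66;  t_182 = 551
t_183 = 582·551 + 108·66 + 698·386 = 919
t_184 = 582·919 + 108·551 + 698·66 = 728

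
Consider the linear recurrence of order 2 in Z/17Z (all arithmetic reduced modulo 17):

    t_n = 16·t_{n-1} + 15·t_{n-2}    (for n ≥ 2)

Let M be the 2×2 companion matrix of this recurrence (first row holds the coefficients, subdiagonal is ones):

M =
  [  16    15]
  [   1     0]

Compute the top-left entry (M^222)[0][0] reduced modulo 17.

(M^222)[0][0] is the top entry after applying M 222 times to the unit state (1, 0). Equivalently it is h_{223} for the auxiliary sequence (h_n) obeying the same recurrence with h_1 = 1 and h_i = 0 for 0 ≤ i < 1:
h_2 = 16·1 + 15·0 = 16
h_3 = 16·16 + 15·1 = 16
h_4 = 16·16 + 15·16 = 3
h_5 = 16·3 + 15·16 = 16
h_6 = 16·16 + 15·3 = 12
h_7 = 16·12 + 15·16 = 7
Continuing the recurrence:
  h_8 = 3;  h_9 = 0;  h_10 = 11;  h_11 = 6;  h_12 = 6;  h_13 = 16
  h_14 = 6;  h_15 = 13;  h_16 = 9;  h_17 = 16;  h_18 = 0;  h_19 = 2
  h_20 = 15;  h_21 = 15;  h_22 = 6;  h_23 = 15;  h_24 = 7;  h_25 = 14
  h_26 = 6;  h_27 = 0;  h_28 = 5;  h_29 = 12;  h_30 = 12;  h_31 = 15
  h_32 = 12;  h_33 = 9;  h_34 = 1;  h_35 = 15;  h_36 = 0;  h_37 = 4
  h_38 = 13;  h_39 = 13;  h_40 = 12;  h_41 = 13;  h_42 = 14;  h_43 = 11
  h_44 = 12;  h_45 = 0;  h_46 = 10;  h_47 = 7;  h_48 = 7;  h_49 = 13
  h_50 = 7;  h_51 = 1;  h_52 = 2;  h_53 = 13;  h_54 = 0;  h_55 = 8
  h_56 = 9;  h_57 = 9;  h_58 = 7;  h_59 = 9;  h_60 = 11;  h_61 = 5
  h_62 = 7;  h_63 = 0;  h_64 = 3;  h_65 = 14;  h_66 = 14;  h_67 = 9
  h_68 = 14;  h_69 = 2;  h_70 = 4;  h_71 = 9;  h_72 = 0;  h_73 = 16
  h_74 = 1;  h_75 = 1;  h_76 = 14;  h_77 = 1;  h_78 = 5;  h_79 = 10
  h_80 = 14;  h_81 = 0;  h_82 = 6;  h_83 = 11;  h_84 = 11;  h_85 = 1
  h_86 = 11;  h_87 = 4;  h_88 = 8;  h_89 = 1;  h_90 = 0;  h_91 = 15
  h_92 = 2;  h_93 = 2;  h_94 = 11;  h_95 = 2;  h_96 = 10;  h_97 = 3
  h_98 = 11;  h_99 = 0;  h_100 = 12;  h_101 = 5;  h_102 = 5;  h_103 = 2
  h_104 = 5;  h_105 = 8;  h_106 = 16;  h_107 = 2;  h_108 = 0;  h_109 = 13
  h_110 = 4;  h_111 = 4;  h_112 = 5;  h_113 = 4;  h_114 = 3;  h_115 = 6
  h_116 = 5;  h_117 = 0;  h_118 = 7;  h_119 = 10;  h_120 = 10;  h_121 = 4
  h_122 = 10;  h_123 = 16;  h_124 = 15;  h_125 = 4;  h_126 = 0;  h_127 = 9
  h_128 = 8;  h_129 = 8;  h_130 = 10;  h_131 = 8;  h_132 = 6;  h_133 = 12
  h_134 = 10;  h_135 = 0;  h_136 = 14;  h_137 = 3;  h_138 = 3;  h_139 = 8
  h_140 = 3;  h_141 = 15;  h_142 = 13;  h_143 = 8;  h_144 = 0;  h_145 = 1
  h_146 = 16;  h_147 = 16;  h_148 = 3;  h_149 = 16;  h_150 = 12;  h_151 = 7
  h_152 = 3;  h_153 = 0;  h_154 = 11;  h_155 = 6;  h_156 = 6;  h_157 = 16
  h_158 = 6;  h_159 = 13;  h_160 = 9;  h_161 = 16;  h_162 = 0;  h_163 = 2
  h_164 = 15;  h_165 = 15;  h_166 = 6;  h_167 = 15;  h_168 = 7;  h_169 = 14
  h_170 = 6;  h_171 = 0;  h_172 = 5;  h_173 = 12;  h_174 = 12;  h_175 = 15
  h_176 = 12;  h_177 = 9;  h_178 = 1;  h_179 = 15;  h_180 = 0;  h_181 = 4
  h_182 = 13;  h_183 = 13;  h_184 = 12;  h_185 = 13;  h_186 = 14;  h_187 = 11
  h_188 = 12;  h_189 = 0;  h_190 = 10;  h_191 = 7;  h_192 = 7;  h_193 = 13
  h_194 = 7;  h_195 = 1;  h_196 = 2;  h_197 = 13;  h_198 = 0;  h_199 = 8
  h_200 = 9;  h_201 = 9;  h_202 = 7;  h_203 = 9;  h_204 = 11;  h_205 = 5
  h_206 = 7;  h_207 = 0;  h_208 = 3;  h_209 = 14;  h_210 = 14;  h_211 = 9
  h_212 = 14;  h_213 = 2;  h_214 = 4;  h_215 = 9;  h_216 = 0;  h_217 = 16
  h_218 = 1;  h_219 = 1;  h_220 = 14;  h_221 = 1
h_222 = 16·1 + 15·14 = 5
h_223 = 16·5 + 15·1 = 10

10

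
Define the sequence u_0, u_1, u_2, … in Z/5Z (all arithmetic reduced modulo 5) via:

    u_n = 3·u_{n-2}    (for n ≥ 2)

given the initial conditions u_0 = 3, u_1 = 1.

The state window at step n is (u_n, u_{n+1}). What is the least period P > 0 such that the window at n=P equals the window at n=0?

n=0: window = (3, 1)
n=1: window = (1, 4)
n=2: window = (4, 3)
n=3: window = (3, 2)
n=4: window = (2, 4)
n=5: window = (4, 1)
n=6: window = (1, 2)
n=7: window = (2, 3)
n=8: window = (3, 1)
window at n=8 equals window at n=0 → period = 8

8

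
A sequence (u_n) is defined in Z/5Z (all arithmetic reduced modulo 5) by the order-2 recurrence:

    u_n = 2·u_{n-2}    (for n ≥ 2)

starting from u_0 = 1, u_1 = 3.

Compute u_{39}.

4

u_2 = 0·3 + 2·1 = 2
u_3 = 0·2 + 2·3 = 1
u_4 = 0·1 + 2·2 = 4
u_5 = 0·4 + 2·1 = 2
u_6 = 0·2 + 2·4 = 3
u_7 = 0·3 + 2·2 = 4
u_8 = 0·4 + 2·3 = 1
u_9 = 0·1 + 2·4 = 3
(u_8, u_9) = (1, 3) = (u_0, u_1), so the sequence has period 8.
39 ≡ 7 (mod 8), hence u_39 = u_7 = 4.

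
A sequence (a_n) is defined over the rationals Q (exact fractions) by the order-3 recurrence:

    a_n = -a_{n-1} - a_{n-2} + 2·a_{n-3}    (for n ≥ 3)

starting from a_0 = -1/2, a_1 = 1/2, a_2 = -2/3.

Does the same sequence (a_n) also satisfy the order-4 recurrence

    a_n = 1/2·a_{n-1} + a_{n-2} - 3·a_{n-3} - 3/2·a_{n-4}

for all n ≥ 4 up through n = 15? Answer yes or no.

no

Terms a_0..a_15: -1/2, 1/2, -2/3, -5/6, 5/2, -3, -7/6, 55/6, -14, 5/2, 179/6, -181/3, 71/2, 169/2, -722/3, 1363/6
n=4: candidate gives -11/6, actual a_4 = 5/2 ✗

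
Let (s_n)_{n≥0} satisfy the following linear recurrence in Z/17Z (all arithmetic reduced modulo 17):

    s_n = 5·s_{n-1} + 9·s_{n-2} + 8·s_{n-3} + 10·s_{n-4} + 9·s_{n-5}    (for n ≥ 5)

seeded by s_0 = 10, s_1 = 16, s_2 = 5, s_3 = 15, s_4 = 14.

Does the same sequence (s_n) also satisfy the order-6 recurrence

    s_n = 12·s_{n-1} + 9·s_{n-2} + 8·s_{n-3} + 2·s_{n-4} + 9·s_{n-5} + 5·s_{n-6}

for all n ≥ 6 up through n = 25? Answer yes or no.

no

Terms s_0..s_25: 10, 16, 5, 15, 14, 2, 8, 8, 12, 2, 8, 0, 8, 11, 4, 0, 0, 10, 2, 0, 13, 11, 10, 16, 14, 11
n=6: candidate gives 15, actual s_6 = 8 ✗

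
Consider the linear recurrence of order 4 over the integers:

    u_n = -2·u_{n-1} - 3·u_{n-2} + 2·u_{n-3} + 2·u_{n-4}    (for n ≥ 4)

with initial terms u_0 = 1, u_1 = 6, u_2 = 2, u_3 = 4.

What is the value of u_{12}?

u_4 = -2·4 + -3·2 + 2·6 + 2·1 = 0
u_5 = -2·0 + -3·4 + 2·2 + 2·6 = 4
u_6 = -2·4 + -3·0 + 2·4 + 2·2 = 4
u_7 = -2·4 + -3·4 + 2·0 + 2·4 = -12
u_8 = -2·-12 + -3·4 + 2·4 + 2·0 = 20
u_9 = -2·20 + -3·-12 + 2·4 + 2·4 = 12
u_10 = -2·12 + -3·20 + 2·-12 + 2·4 = -100
u_11 = -2·-100 + -3·12 + 2·20 + 2·-12 = 180
u_12 = -2·180 + -3·-100 + 2·12 + 2·20 = 4

4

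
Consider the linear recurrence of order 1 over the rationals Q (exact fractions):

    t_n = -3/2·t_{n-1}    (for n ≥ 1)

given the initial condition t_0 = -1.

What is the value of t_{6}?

t_1 = -3/2·-1 = 3/2
t_2 = -3/2·3/2 = -9/4
t_3 = -3/2·-9/4 = 27/8
t_4 = -3/2·27/8 = -81/16
t_5 = -3/2·-81/16 = 243/32
t_6 = -3/2·243/32 = -729/64

-729/64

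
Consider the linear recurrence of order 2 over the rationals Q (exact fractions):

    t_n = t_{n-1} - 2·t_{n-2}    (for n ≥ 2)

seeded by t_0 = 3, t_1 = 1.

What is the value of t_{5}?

17

t_2 = 1·1 + -2·3 = -5
t_3 = 1·-5 + -2·1 = -7
t_4 = 1·-7 + -2·-5 = 3
t_5 = 1·3 + -2·-7 = 17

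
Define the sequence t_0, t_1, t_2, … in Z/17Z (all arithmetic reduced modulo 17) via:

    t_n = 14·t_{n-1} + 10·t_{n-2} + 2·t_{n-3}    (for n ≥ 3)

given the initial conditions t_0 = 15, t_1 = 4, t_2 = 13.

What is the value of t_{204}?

7

t_3 = 14·13 + 10·4 + 2·15 = 14
t_4 = 14·14 + 10·13 + 2·4 = 11
t_5 = 14·11 + 10·14 + 2·13 = 14
t_6 = 14·14 + 10·11 + 2·14 = 11
t_7 = 14·11 + 10·14 + 2·11 = 10
t_8 = 14·10 + 10·11 + 2·14 = 6
Continuing the recurrence:
  t_9 = 2;  t_10 = 6;  t_11 = 14;  t_12 = 5;  t_13 = 1;  t_14 = 7
  t_15 = 16;  t_16 = 7;  t_17 = 0;  t_18 = 0;  t_19 = 14;  t_20 = 9
  t_21 = 11;  t_22 = 0;  t_23 = 9;  t_24 = 12;  t_25 = 3;  t_26 = 10
  t_27 = 7;  t_28 = 0;  t_29 = 5;  t_30 = 16;  t_31 = 2;  t_32 = 11
  t_33 = 2;  t_34 = 6;  t_35 = 7;  t_36 = 9;  t_37 = 4;  t_38 = 7
  t_39 = 3;  t_40 = 1;  t_41 = 7;  t_42 = 12;  t_43 = 2;  t_44 = 9
  t_45 = 0;  t_46 = 9;  t_47 = 8;  t_48 = 15;  t_49 = 2;  t_50 = 7
  t_51 = 12;  t_52 = 4;  t_53 = 3;  t_54 = 4;  t_55 = 9;  t_56 = 2
  t_57 = 7;  t_58 = 0;  t_59 = 6;  t_60 = 13;  t_61 = 4;  t_62 = 11
  t_63 = 16;  t_64 = 2;  t_65 = 6;  t_66 = 0;  t_67 = 13;  t_68 = 7
  t_69 = 7;  t_70 = 7;  t_71 = 12;  t_72 = 14;  t_73 = 7;  t_74 = 7
  t_75 = 9;  t_76 = 6;  t_77 = 1;  t_78 = 7;  t_79 = 1;  t_80 = 1
  t_81 = 4;  t_82 = 0;  t_83 = 8;  t_84 = 1;  t_85 = 9;  t_86 = 16
  t_87 = 10;  t_88 = 12;  t_89 = 11;  t_90 = 5;  t_91 = 0;  t_92 = 4
  t_93 = 15;  t_94 = 12;  t_95 = 3;  t_96 = 5;  t_97 = 5;  t_98 = 7
  t_99 = 5;  t_100 = 14;  t_101 = 5;  t_102 = 16;  t_103 = 13;  t_104 = 12
  t_105 = 7;  t_106 = 6;  t_107 = 8;  t_108 = 16;  t_109 = 10;  t_110 = 10
  t_111 = 0;  t_112 = 1;  t_113 = 0;  t_114 = 10;  t_115 = 6;  t_116 = 14
  t_117 = 4;  t_118 = 4;  t_119 = 5;  t_120 = 16;  t_121 = 10;  t_122 = 4
  t_123 = 1;  t_124 = 6;  t_125 = 0;  t_126 = 11;  t_127 = 13;  t_128 = 3
  t_129 = 7;  t_130 = 1;  t_131 = 5;  t_132 = 9;  t_133 = 8;  t_134 = 8
  t_135 = 6;  t_136 = 10;  t_137 = 12;  t_138 = 8;  t_139 = 14;  t_140 = 11
  t_141 = 4;  t_142 = 7;  t_143 = 7;  t_144 = 6;  t_145 = 15;  t_146 = 12
  t_147 = 7;  t_148 = 10;  t_149 = 13;  t_150 = 7;  t_151 = 10;  t_152 = 15
  t_153 = 1;  t_154 = 14;  t_155 = 15;  t_156 = 12;  t_157 = 6;  t_158 = 13
  t_159 = 11;  t_160 = 7;  t_161 = 13;  t_162 = 2;  t_163 = 2;  t_164 = 6
  t_165 = 6;  t_166 = 12;  t_167 = 2;  t_168 = 7;  t_169 = 6;  t_170 = 5
  t_171 = 8;  t_172 = 4;  t_173 = 10;  t_174 = 9;  t_175 = 13;  t_176 = 3
  t_177 = 3;  t_178 = 13;  t_179 = 14;  t_180 = 9;  t_181 = 3;  t_182 = 7
  t_183 = 10;  t_184 = 12;  t_185 = 10;  t_186 = 8;  t_187 = 15;  t_188 = 4
  t_189 = 1;  t_190 = 16;  t_191 = 4;  t_192 = 14;  t_193 = 13;  t_194 = 7
  t_195 = 1;  t_196 = 8;  t_197 = 0;  t_198 = 14;  t_199 = 8;  t_200 = 14
  t_201 = 15;  t_202 = 9
t_203 = 14·9 + 10·15 + 2·14 = 15
t_204 = 14·15 + 10·9 + 2·15 = 7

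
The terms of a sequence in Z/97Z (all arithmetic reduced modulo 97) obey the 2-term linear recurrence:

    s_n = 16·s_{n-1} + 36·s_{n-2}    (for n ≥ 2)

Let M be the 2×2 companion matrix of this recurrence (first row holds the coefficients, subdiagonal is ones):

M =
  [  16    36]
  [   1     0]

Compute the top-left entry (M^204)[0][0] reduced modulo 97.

(M^204)[0][0] is the top entry after applying M 204 times to the unit state (1, 0). Equivalently it is h_{205} for the auxiliary sequence (h_n) obeying the same recurrence with h_1 = 1 and h_i = 0 for 0 ≤ i < 1:
h_2 = 16·1 + 36·0 = 16
h_3 = 16·16 + 36·1 = 1
h_4 = 16·1 + 36·16 = 10
h_5 = 16·10 + 36·1 = 2
h_6 = 16·2 + 36·10 = 4
h_7 = 16·4 + 36·2 = 39
h_8 = 16·39 + 36·4 = 89
h_9 = 16·89 + 36·39 = 15
h_10 = 16·15 + 36·89 = 49
h_11 = 16·49 + 36·15 = 63
h_12 = 16·63 + 36·49 = 56
h_13 = 16·56 + 36·63 = 60
h_14 = 16·60 + 36·56 = 66
h_15 = 16·66 + 36·60 = 15
h_16 = 16·15 + 36·66 = 94
h_17 = 16·94 + 36·15 = 7
h_18 = 16·7 + 36·94 = 4
h_19 = 16·4 + 36·7 = 25
h_20 = 16·25 + 36·4 = 59
h_21 = 16·59 + 36·25 = 1
h_22 = 16·1 + 36·59 = 6
h_23 = 16·6 + 36·1 = 35
h_24 = 16·35 + 36·6 = 0
h_25 = 16·0 + 36·35 = 96
h_26 = 16·96 + 36·0 = 81
h_27 = 16·81 + 36·96 = 96
h_28 = 16·96 + 36·81 = 87
h_29 = 16·87 + 36·96 = 95
h_30 = 16·95 + 36·87 = 93
h_31 = 16·93 + 36·95 = 58
h_32 = 16·58 + 36·93 = 8
h_33 = 16·8 + 36·58 = 82
h_34 = 16·82 + 36·8 = 48
h_35 = 16·48 + 36·82 = 34
h_36 = 16·34 + 36·48 = 41
h_37 = 16·41 + 36·34 = 37
h_38 = 16·37 + 36·41 = 31
h_39 = 16·31 + 36·37 = 82
h_40 = 16·82 + 36·31 = 3
h_41 = 16·3 + 36·82 = 90
h_42 = 16·90 + 36·3 = 93
h_43 = 16·93 + 36·90 = 72
h_44 = 16·72 + 36·93 = 38
h_45 = 16·38 + 36·72 = 96
h_46 = 16·96 + 36·38 = 91
h_47 = 16·91 + 36·96 = 62
h_48 = 16·62 + 36·91 = 0
h_49 = 16·0 + 36·62 = 1
(h_48, h_49) = (0, 1) = (h_0, h_1), so the sequence has period 48.
205 ≡ 13 (mod 48), hence h_205 = h_13 = 60.

60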